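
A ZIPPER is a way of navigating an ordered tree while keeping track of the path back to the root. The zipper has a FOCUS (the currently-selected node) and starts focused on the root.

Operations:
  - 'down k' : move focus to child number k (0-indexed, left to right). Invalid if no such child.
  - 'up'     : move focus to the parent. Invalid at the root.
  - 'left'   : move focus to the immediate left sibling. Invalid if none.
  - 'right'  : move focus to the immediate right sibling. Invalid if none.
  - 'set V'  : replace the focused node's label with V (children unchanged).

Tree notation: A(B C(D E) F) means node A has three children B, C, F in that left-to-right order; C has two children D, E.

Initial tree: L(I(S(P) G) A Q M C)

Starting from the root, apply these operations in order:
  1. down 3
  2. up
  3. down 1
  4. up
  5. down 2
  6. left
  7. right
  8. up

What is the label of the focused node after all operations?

Step 1 (down 3): focus=M path=3 depth=1 children=[] left=['I', 'A', 'Q'] right=['C'] parent=L
Step 2 (up): focus=L path=root depth=0 children=['I', 'A', 'Q', 'M', 'C'] (at root)
Step 3 (down 1): focus=A path=1 depth=1 children=[] left=['I'] right=['Q', 'M', 'C'] parent=L
Step 4 (up): focus=L path=root depth=0 children=['I', 'A', 'Q', 'M', 'C'] (at root)
Step 5 (down 2): focus=Q path=2 depth=1 children=[] left=['I', 'A'] right=['M', 'C'] parent=L
Step 6 (left): focus=A path=1 depth=1 children=[] left=['I'] right=['Q', 'M', 'C'] parent=L
Step 7 (right): focus=Q path=2 depth=1 children=[] left=['I', 'A'] right=['M', 'C'] parent=L
Step 8 (up): focus=L path=root depth=0 children=['I', 'A', 'Q', 'M', 'C'] (at root)

Answer: L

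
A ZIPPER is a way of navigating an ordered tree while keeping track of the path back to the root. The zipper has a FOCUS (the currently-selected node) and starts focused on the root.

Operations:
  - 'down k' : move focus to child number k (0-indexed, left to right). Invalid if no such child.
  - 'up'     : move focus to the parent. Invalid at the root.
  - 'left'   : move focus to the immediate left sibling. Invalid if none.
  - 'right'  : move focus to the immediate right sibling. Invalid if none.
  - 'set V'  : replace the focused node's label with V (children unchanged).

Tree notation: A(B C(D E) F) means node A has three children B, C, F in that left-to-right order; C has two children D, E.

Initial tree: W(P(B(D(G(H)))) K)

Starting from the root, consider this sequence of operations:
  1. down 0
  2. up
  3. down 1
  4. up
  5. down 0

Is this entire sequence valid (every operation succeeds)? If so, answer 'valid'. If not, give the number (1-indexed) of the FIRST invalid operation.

Answer: valid

Derivation:
Step 1 (down 0): focus=P path=0 depth=1 children=['B'] left=[] right=['K'] parent=W
Step 2 (up): focus=W path=root depth=0 children=['P', 'K'] (at root)
Step 3 (down 1): focus=K path=1 depth=1 children=[] left=['P'] right=[] parent=W
Step 4 (up): focus=W path=root depth=0 children=['P', 'K'] (at root)
Step 5 (down 0): focus=P path=0 depth=1 children=['B'] left=[] right=['K'] parent=W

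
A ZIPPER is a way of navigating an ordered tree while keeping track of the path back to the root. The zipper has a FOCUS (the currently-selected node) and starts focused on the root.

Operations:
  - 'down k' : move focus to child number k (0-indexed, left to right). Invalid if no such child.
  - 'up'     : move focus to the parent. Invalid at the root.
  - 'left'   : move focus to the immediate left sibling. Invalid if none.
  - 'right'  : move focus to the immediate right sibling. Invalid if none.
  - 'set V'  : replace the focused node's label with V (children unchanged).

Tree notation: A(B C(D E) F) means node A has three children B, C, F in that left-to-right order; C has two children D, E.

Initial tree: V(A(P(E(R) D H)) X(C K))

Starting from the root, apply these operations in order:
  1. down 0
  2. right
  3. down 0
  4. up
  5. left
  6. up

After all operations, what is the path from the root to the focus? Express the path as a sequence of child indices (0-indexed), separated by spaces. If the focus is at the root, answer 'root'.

Step 1 (down 0): focus=A path=0 depth=1 children=['P'] left=[] right=['X'] parent=V
Step 2 (right): focus=X path=1 depth=1 children=['C', 'K'] left=['A'] right=[] parent=V
Step 3 (down 0): focus=C path=1/0 depth=2 children=[] left=[] right=['K'] parent=X
Step 4 (up): focus=X path=1 depth=1 children=['C', 'K'] left=['A'] right=[] parent=V
Step 5 (left): focus=A path=0 depth=1 children=['P'] left=[] right=['X'] parent=V
Step 6 (up): focus=V path=root depth=0 children=['A', 'X'] (at root)

Answer: root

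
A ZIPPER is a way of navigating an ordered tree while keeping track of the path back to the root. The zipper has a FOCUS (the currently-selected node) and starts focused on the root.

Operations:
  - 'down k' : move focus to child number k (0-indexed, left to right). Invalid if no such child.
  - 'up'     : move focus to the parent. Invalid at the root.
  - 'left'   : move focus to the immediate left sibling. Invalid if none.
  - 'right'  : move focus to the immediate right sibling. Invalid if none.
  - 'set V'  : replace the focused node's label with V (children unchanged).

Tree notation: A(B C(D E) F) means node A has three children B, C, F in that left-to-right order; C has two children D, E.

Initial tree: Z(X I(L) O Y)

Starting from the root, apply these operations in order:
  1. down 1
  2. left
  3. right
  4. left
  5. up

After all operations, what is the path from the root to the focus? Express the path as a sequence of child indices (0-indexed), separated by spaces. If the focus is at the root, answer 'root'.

Step 1 (down 1): focus=I path=1 depth=1 children=['L'] left=['X'] right=['O', 'Y'] parent=Z
Step 2 (left): focus=X path=0 depth=1 children=[] left=[] right=['I', 'O', 'Y'] parent=Z
Step 3 (right): focus=I path=1 depth=1 children=['L'] left=['X'] right=['O', 'Y'] parent=Z
Step 4 (left): focus=X path=0 depth=1 children=[] left=[] right=['I', 'O', 'Y'] parent=Z
Step 5 (up): focus=Z path=root depth=0 children=['X', 'I', 'O', 'Y'] (at root)

Answer: root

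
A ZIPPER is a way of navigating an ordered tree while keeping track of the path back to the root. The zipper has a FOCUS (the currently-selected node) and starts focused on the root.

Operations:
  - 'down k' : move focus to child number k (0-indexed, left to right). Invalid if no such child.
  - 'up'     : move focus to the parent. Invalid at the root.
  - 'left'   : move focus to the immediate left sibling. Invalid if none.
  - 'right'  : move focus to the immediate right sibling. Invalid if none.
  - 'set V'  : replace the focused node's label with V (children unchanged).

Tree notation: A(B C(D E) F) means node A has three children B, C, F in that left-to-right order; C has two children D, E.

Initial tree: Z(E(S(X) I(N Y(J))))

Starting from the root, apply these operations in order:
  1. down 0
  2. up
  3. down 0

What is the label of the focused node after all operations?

Step 1 (down 0): focus=E path=0 depth=1 children=['S', 'I'] left=[] right=[] parent=Z
Step 2 (up): focus=Z path=root depth=0 children=['E'] (at root)
Step 3 (down 0): focus=E path=0 depth=1 children=['S', 'I'] left=[] right=[] parent=Z

Answer: E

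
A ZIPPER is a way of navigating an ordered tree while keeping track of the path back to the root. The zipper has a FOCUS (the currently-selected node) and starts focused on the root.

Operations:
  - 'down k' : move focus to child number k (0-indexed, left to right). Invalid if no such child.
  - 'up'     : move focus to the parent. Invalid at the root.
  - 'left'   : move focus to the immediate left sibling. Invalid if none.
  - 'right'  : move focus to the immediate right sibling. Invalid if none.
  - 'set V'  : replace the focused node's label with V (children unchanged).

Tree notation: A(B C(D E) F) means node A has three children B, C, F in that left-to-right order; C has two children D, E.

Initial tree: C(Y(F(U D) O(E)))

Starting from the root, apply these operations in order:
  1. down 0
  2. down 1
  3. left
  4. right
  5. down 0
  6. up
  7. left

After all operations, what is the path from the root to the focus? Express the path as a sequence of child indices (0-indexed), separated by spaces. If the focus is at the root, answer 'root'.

Step 1 (down 0): focus=Y path=0 depth=1 children=['F', 'O'] left=[] right=[] parent=C
Step 2 (down 1): focus=O path=0/1 depth=2 children=['E'] left=['F'] right=[] parent=Y
Step 3 (left): focus=F path=0/0 depth=2 children=['U', 'D'] left=[] right=['O'] parent=Y
Step 4 (right): focus=O path=0/1 depth=2 children=['E'] left=['F'] right=[] parent=Y
Step 5 (down 0): focus=E path=0/1/0 depth=3 children=[] left=[] right=[] parent=O
Step 6 (up): focus=O path=0/1 depth=2 children=['E'] left=['F'] right=[] parent=Y
Step 7 (left): focus=F path=0/0 depth=2 children=['U', 'D'] left=[] right=['O'] parent=Y

Answer: 0 0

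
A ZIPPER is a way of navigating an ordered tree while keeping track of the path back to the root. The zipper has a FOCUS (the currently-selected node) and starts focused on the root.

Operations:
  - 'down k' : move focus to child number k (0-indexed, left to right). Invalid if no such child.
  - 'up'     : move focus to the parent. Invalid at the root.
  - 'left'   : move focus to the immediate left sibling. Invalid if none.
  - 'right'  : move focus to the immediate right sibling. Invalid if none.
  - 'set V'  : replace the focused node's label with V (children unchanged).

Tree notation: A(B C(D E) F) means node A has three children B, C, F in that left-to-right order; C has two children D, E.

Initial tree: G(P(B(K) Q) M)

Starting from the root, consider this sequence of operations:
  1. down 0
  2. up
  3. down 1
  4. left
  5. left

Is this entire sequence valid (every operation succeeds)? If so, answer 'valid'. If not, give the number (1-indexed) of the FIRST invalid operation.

Step 1 (down 0): focus=P path=0 depth=1 children=['B', 'Q'] left=[] right=['M'] parent=G
Step 2 (up): focus=G path=root depth=0 children=['P', 'M'] (at root)
Step 3 (down 1): focus=M path=1 depth=1 children=[] left=['P'] right=[] parent=G
Step 4 (left): focus=P path=0 depth=1 children=['B', 'Q'] left=[] right=['M'] parent=G
Step 5 (left): INVALID

Answer: 5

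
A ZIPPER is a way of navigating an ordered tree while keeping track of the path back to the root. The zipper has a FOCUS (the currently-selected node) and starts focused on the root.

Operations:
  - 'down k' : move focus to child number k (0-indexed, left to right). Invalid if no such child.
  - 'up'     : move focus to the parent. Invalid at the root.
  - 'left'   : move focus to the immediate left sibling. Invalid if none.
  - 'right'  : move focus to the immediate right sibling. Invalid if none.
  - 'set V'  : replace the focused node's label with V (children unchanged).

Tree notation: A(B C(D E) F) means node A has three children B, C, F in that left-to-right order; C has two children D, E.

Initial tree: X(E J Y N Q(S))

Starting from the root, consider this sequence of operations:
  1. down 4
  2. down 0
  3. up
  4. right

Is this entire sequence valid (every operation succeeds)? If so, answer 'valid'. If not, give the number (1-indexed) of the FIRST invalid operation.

Answer: 4

Derivation:
Step 1 (down 4): focus=Q path=4 depth=1 children=['S'] left=['E', 'J', 'Y', 'N'] right=[] parent=X
Step 2 (down 0): focus=S path=4/0 depth=2 children=[] left=[] right=[] parent=Q
Step 3 (up): focus=Q path=4 depth=1 children=['S'] left=['E', 'J', 'Y', 'N'] right=[] parent=X
Step 4 (right): INVALID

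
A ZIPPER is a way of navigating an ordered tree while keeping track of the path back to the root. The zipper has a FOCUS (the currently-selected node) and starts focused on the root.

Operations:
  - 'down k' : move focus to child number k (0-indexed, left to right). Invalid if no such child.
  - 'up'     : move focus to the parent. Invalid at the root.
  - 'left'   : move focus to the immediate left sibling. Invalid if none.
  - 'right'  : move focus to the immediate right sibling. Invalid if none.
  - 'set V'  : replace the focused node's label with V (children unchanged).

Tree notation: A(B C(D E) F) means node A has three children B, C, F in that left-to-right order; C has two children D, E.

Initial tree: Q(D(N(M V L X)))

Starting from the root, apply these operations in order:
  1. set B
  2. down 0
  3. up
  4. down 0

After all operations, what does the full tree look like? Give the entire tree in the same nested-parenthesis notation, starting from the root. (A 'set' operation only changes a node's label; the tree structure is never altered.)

Answer: B(D(N(M V L X)))

Derivation:
Step 1 (set B): focus=B path=root depth=0 children=['D'] (at root)
Step 2 (down 0): focus=D path=0 depth=1 children=['N'] left=[] right=[] parent=B
Step 3 (up): focus=B path=root depth=0 children=['D'] (at root)
Step 4 (down 0): focus=D path=0 depth=1 children=['N'] left=[] right=[] parent=B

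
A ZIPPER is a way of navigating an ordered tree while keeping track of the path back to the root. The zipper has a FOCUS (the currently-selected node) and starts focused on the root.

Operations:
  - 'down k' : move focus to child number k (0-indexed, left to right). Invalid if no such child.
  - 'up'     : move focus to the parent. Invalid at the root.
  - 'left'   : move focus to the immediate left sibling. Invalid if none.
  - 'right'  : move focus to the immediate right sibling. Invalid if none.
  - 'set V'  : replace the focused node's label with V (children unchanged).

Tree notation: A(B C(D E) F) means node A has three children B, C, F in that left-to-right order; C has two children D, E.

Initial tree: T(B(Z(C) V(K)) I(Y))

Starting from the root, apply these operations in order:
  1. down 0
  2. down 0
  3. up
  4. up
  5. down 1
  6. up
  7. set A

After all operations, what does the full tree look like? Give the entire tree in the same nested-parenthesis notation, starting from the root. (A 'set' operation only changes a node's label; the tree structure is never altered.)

Step 1 (down 0): focus=B path=0 depth=1 children=['Z', 'V'] left=[] right=['I'] parent=T
Step 2 (down 0): focus=Z path=0/0 depth=2 children=['C'] left=[] right=['V'] parent=B
Step 3 (up): focus=B path=0 depth=1 children=['Z', 'V'] left=[] right=['I'] parent=T
Step 4 (up): focus=T path=root depth=0 children=['B', 'I'] (at root)
Step 5 (down 1): focus=I path=1 depth=1 children=['Y'] left=['B'] right=[] parent=T
Step 6 (up): focus=T path=root depth=0 children=['B', 'I'] (at root)
Step 7 (set A): focus=A path=root depth=0 children=['B', 'I'] (at root)

Answer: A(B(Z(C) V(K)) I(Y))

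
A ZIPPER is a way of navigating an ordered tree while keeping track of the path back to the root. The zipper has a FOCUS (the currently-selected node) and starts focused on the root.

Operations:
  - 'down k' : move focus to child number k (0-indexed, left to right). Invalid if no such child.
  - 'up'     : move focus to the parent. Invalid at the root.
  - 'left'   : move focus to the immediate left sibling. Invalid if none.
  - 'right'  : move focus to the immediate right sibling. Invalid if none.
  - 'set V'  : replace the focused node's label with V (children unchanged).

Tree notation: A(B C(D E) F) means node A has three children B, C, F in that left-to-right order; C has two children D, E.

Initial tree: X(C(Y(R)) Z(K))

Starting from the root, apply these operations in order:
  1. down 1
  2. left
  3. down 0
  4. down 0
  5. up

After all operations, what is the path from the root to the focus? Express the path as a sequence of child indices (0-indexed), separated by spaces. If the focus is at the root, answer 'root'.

Step 1 (down 1): focus=Z path=1 depth=1 children=['K'] left=['C'] right=[] parent=X
Step 2 (left): focus=C path=0 depth=1 children=['Y'] left=[] right=['Z'] parent=X
Step 3 (down 0): focus=Y path=0/0 depth=2 children=['R'] left=[] right=[] parent=C
Step 4 (down 0): focus=R path=0/0/0 depth=3 children=[] left=[] right=[] parent=Y
Step 5 (up): focus=Y path=0/0 depth=2 children=['R'] left=[] right=[] parent=C

Answer: 0 0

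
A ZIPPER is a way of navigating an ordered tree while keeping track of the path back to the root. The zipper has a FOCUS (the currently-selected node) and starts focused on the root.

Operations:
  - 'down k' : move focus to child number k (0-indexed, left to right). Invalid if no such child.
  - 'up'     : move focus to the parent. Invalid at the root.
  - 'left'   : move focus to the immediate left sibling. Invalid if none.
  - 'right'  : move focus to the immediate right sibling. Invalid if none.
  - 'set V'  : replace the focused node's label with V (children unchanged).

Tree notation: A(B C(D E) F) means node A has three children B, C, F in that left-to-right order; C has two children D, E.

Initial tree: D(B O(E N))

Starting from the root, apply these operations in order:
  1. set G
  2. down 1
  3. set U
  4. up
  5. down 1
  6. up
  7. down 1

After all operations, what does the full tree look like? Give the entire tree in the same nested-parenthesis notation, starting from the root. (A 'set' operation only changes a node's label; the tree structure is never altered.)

Step 1 (set G): focus=G path=root depth=0 children=['B', 'O'] (at root)
Step 2 (down 1): focus=O path=1 depth=1 children=['E', 'N'] left=['B'] right=[] parent=G
Step 3 (set U): focus=U path=1 depth=1 children=['E', 'N'] left=['B'] right=[] parent=G
Step 4 (up): focus=G path=root depth=0 children=['B', 'U'] (at root)
Step 5 (down 1): focus=U path=1 depth=1 children=['E', 'N'] left=['B'] right=[] parent=G
Step 6 (up): focus=G path=root depth=0 children=['B', 'U'] (at root)
Step 7 (down 1): focus=U path=1 depth=1 children=['E', 'N'] left=['B'] right=[] parent=G

Answer: G(B U(E N))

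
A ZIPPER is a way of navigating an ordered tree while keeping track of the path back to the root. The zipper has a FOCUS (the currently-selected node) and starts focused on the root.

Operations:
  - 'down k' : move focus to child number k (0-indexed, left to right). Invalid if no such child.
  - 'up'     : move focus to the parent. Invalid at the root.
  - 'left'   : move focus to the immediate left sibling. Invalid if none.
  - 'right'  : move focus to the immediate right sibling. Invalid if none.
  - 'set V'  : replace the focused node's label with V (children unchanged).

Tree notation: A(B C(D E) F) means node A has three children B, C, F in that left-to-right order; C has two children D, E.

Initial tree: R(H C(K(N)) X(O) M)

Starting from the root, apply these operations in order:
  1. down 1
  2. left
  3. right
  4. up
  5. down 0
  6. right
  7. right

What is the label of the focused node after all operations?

Answer: X

Derivation:
Step 1 (down 1): focus=C path=1 depth=1 children=['K'] left=['H'] right=['X', 'M'] parent=R
Step 2 (left): focus=H path=0 depth=1 children=[] left=[] right=['C', 'X', 'M'] parent=R
Step 3 (right): focus=C path=1 depth=1 children=['K'] left=['H'] right=['X', 'M'] parent=R
Step 4 (up): focus=R path=root depth=0 children=['H', 'C', 'X', 'M'] (at root)
Step 5 (down 0): focus=H path=0 depth=1 children=[] left=[] right=['C', 'X', 'M'] parent=R
Step 6 (right): focus=C path=1 depth=1 children=['K'] left=['H'] right=['X', 'M'] parent=R
Step 7 (right): focus=X path=2 depth=1 children=['O'] left=['H', 'C'] right=['M'] parent=R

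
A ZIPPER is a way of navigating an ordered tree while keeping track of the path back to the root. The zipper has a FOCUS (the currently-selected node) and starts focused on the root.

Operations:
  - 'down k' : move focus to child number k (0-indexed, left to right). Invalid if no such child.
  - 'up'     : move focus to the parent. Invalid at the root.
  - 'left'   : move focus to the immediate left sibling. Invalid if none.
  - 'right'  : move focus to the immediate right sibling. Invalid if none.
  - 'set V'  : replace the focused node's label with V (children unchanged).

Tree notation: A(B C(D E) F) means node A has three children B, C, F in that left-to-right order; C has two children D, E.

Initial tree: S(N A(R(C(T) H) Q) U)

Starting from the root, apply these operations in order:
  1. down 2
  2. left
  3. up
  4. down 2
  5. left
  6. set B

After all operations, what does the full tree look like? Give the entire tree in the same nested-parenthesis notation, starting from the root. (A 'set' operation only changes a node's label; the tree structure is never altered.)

Answer: S(N B(R(C(T) H) Q) U)

Derivation:
Step 1 (down 2): focus=U path=2 depth=1 children=[] left=['N', 'A'] right=[] parent=S
Step 2 (left): focus=A path=1 depth=1 children=['R', 'Q'] left=['N'] right=['U'] parent=S
Step 3 (up): focus=S path=root depth=0 children=['N', 'A', 'U'] (at root)
Step 4 (down 2): focus=U path=2 depth=1 children=[] left=['N', 'A'] right=[] parent=S
Step 5 (left): focus=A path=1 depth=1 children=['R', 'Q'] left=['N'] right=['U'] parent=S
Step 6 (set B): focus=B path=1 depth=1 children=['R', 'Q'] left=['N'] right=['U'] parent=S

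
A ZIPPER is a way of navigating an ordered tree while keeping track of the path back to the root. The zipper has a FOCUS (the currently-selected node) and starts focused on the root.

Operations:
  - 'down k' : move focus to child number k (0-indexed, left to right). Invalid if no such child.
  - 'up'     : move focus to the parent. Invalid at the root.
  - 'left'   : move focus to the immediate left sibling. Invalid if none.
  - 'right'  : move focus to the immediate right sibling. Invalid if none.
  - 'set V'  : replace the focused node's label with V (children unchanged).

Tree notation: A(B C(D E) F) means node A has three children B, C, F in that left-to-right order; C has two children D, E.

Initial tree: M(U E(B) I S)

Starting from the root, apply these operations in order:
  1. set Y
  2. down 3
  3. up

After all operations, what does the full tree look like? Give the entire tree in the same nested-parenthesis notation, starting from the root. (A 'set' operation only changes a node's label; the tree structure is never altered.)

Answer: Y(U E(B) I S)

Derivation:
Step 1 (set Y): focus=Y path=root depth=0 children=['U', 'E', 'I', 'S'] (at root)
Step 2 (down 3): focus=S path=3 depth=1 children=[] left=['U', 'E', 'I'] right=[] parent=Y
Step 3 (up): focus=Y path=root depth=0 children=['U', 'E', 'I', 'S'] (at root)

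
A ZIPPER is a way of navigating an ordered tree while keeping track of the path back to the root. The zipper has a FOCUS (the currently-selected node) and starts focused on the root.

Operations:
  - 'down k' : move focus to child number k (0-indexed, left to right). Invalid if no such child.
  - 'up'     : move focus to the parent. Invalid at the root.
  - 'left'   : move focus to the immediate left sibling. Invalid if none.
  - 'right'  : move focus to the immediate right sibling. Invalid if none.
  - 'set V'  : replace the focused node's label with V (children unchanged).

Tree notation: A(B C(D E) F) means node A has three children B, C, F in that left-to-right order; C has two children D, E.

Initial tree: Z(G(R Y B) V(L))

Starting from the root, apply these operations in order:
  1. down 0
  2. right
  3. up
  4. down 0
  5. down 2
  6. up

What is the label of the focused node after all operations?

Step 1 (down 0): focus=G path=0 depth=1 children=['R', 'Y', 'B'] left=[] right=['V'] parent=Z
Step 2 (right): focus=V path=1 depth=1 children=['L'] left=['G'] right=[] parent=Z
Step 3 (up): focus=Z path=root depth=0 children=['G', 'V'] (at root)
Step 4 (down 0): focus=G path=0 depth=1 children=['R', 'Y', 'B'] left=[] right=['V'] parent=Z
Step 5 (down 2): focus=B path=0/2 depth=2 children=[] left=['R', 'Y'] right=[] parent=G
Step 6 (up): focus=G path=0 depth=1 children=['R', 'Y', 'B'] left=[] right=['V'] parent=Z

Answer: G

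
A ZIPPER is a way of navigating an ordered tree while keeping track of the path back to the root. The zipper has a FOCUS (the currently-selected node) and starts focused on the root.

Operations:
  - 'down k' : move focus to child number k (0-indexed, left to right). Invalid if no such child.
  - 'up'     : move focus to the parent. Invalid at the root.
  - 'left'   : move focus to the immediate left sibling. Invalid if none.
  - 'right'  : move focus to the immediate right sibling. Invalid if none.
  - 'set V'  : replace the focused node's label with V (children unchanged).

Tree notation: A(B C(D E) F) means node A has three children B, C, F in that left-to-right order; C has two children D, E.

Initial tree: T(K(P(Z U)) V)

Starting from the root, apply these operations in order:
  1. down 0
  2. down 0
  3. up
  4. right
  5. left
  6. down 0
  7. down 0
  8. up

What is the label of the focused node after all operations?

Answer: P

Derivation:
Step 1 (down 0): focus=K path=0 depth=1 children=['P'] left=[] right=['V'] parent=T
Step 2 (down 0): focus=P path=0/0 depth=2 children=['Z', 'U'] left=[] right=[] parent=K
Step 3 (up): focus=K path=0 depth=1 children=['P'] left=[] right=['V'] parent=T
Step 4 (right): focus=V path=1 depth=1 children=[] left=['K'] right=[] parent=T
Step 5 (left): focus=K path=0 depth=1 children=['P'] left=[] right=['V'] parent=T
Step 6 (down 0): focus=P path=0/0 depth=2 children=['Z', 'U'] left=[] right=[] parent=K
Step 7 (down 0): focus=Z path=0/0/0 depth=3 children=[] left=[] right=['U'] parent=P
Step 8 (up): focus=P path=0/0 depth=2 children=['Z', 'U'] left=[] right=[] parent=K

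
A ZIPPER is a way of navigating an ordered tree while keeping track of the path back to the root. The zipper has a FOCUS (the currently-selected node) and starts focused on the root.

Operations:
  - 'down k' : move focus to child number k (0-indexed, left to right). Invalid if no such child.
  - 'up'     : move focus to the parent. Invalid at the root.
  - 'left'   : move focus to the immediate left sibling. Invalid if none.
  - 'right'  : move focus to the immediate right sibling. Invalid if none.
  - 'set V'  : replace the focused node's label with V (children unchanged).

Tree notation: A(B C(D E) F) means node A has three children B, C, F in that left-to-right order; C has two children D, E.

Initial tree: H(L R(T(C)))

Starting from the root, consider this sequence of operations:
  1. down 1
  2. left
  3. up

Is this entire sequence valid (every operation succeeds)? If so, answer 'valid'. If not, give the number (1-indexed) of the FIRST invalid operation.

Answer: valid

Derivation:
Step 1 (down 1): focus=R path=1 depth=1 children=['T'] left=['L'] right=[] parent=H
Step 2 (left): focus=L path=0 depth=1 children=[] left=[] right=['R'] parent=H
Step 3 (up): focus=H path=root depth=0 children=['L', 'R'] (at root)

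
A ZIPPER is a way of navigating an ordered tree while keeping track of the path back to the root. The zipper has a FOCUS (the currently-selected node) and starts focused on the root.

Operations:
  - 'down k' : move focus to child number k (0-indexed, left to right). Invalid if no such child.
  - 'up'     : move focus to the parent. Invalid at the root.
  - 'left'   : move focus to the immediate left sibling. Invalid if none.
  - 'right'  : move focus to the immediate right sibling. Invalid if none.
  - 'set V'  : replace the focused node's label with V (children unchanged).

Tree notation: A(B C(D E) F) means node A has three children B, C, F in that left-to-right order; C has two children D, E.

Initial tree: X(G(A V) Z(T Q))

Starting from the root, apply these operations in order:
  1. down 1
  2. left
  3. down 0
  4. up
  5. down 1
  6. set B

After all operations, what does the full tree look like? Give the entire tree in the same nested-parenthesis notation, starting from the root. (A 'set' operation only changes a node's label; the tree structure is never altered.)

Step 1 (down 1): focus=Z path=1 depth=1 children=['T', 'Q'] left=['G'] right=[] parent=X
Step 2 (left): focus=G path=0 depth=1 children=['A', 'V'] left=[] right=['Z'] parent=X
Step 3 (down 0): focus=A path=0/0 depth=2 children=[] left=[] right=['V'] parent=G
Step 4 (up): focus=G path=0 depth=1 children=['A', 'V'] left=[] right=['Z'] parent=X
Step 5 (down 1): focus=V path=0/1 depth=2 children=[] left=['A'] right=[] parent=G
Step 6 (set B): focus=B path=0/1 depth=2 children=[] left=['A'] right=[] parent=G

Answer: X(G(A B) Z(T Q))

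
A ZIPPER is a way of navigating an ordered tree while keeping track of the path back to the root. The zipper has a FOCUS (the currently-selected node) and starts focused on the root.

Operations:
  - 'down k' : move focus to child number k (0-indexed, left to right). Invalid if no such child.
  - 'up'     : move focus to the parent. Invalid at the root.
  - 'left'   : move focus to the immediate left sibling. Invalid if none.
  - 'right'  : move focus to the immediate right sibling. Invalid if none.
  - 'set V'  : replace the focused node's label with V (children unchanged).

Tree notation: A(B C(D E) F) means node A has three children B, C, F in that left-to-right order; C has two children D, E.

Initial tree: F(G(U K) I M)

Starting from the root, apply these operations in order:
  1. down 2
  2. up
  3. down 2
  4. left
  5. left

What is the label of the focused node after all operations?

Step 1 (down 2): focus=M path=2 depth=1 children=[] left=['G', 'I'] right=[] parent=F
Step 2 (up): focus=F path=root depth=0 children=['G', 'I', 'M'] (at root)
Step 3 (down 2): focus=M path=2 depth=1 children=[] left=['G', 'I'] right=[] parent=F
Step 4 (left): focus=I path=1 depth=1 children=[] left=['G'] right=['M'] parent=F
Step 5 (left): focus=G path=0 depth=1 children=['U', 'K'] left=[] right=['I', 'M'] parent=F

Answer: G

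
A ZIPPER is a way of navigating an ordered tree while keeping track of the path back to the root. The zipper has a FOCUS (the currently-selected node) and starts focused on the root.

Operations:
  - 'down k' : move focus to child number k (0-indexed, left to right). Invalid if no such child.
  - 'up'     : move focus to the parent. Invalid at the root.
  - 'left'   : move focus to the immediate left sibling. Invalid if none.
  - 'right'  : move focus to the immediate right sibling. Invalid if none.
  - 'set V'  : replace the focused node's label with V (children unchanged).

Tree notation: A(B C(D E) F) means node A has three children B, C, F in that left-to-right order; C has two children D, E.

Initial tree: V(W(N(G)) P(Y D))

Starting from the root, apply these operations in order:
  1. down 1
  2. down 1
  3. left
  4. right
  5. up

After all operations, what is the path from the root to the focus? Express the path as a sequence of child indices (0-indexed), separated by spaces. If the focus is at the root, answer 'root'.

Answer: 1

Derivation:
Step 1 (down 1): focus=P path=1 depth=1 children=['Y', 'D'] left=['W'] right=[] parent=V
Step 2 (down 1): focus=D path=1/1 depth=2 children=[] left=['Y'] right=[] parent=P
Step 3 (left): focus=Y path=1/0 depth=2 children=[] left=[] right=['D'] parent=P
Step 4 (right): focus=D path=1/1 depth=2 children=[] left=['Y'] right=[] parent=P
Step 5 (up): focus=P path=1 depth=1 children=['Y', 'D'] left=['W'] right=[] parent=V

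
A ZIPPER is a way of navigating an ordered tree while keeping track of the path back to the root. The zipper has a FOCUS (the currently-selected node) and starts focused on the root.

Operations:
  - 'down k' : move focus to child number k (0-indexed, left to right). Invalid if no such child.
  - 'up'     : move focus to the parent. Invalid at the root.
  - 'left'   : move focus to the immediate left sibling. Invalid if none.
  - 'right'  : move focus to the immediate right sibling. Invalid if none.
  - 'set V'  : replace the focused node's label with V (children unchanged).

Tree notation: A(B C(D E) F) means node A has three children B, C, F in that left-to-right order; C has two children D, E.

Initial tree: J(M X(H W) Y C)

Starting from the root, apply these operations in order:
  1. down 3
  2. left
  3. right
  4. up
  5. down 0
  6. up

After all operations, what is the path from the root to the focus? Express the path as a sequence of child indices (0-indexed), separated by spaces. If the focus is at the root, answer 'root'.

Step 1 (down 3): focus=C path=3 depth=1 children=[] left=['M', 'X', 'Y'] right=[] parent=J
Step 2 (left): focus=Y path=2 depth=1 children=[] left=['M', 'X'] right=['C'] parent=J
Step 3 (right): focus=C path=3 depth=1 children=[] left=['M', 'X', 'Y'] right=[] parent=J
Step 4 (up): focus=J path=root depth=0 children=['M', 'X', 'Y', 'C'] (at root)
Step 5 (down 0): focus=M path=0 depth=1 children=[] left=[] right=['X', 'Y', 'C'] parent=J
Step 6 (up): focus=J path=root depth=0 children=['M', 'X', 'Y', 'C'] (at root)

Answer: root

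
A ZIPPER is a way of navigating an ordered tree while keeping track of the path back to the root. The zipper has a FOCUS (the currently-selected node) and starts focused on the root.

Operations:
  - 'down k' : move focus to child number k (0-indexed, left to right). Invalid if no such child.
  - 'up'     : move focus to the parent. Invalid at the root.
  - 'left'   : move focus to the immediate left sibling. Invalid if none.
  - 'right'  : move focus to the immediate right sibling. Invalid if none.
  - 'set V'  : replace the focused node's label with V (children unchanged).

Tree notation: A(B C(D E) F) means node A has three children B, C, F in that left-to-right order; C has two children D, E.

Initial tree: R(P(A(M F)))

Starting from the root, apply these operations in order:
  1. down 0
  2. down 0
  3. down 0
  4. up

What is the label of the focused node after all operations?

Step 1 (down 0): focus=P path=0 depth=1 children=['A'] left=[] right=[] parent=R
Step 2 (down 0): focus=A path=0/0 depth=2 children=['M', 'F'] left=[] right=[] parent=P
Step 3 (down 0): focus=M path=0/0/0 depth=3 children=[] left=[] right=['F'] parent=A
Step 4 (up): focus=A path=0/0 depth=2 children=['M', 'F'] left=[] right=[] parent=P

Answer: A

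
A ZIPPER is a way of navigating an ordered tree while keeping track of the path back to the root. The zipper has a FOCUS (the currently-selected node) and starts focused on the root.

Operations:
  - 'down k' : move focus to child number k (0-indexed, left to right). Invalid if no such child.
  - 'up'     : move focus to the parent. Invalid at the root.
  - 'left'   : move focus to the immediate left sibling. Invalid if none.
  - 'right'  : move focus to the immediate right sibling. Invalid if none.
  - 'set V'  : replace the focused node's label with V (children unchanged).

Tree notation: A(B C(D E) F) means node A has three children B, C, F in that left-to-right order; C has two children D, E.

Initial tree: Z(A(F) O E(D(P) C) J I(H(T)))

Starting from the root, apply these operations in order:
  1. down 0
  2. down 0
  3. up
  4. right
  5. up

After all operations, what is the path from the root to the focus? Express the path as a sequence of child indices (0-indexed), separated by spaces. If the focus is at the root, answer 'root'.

Answer: root

Derivation:
Step 1 (down 0): focus=A path=0 depth=1 children=['F'] left=[] right=['O', 'E', 'J', 'I'] parent=Z
Step 2 (down 0): focus=F path=0/0 depth=2 children=[] left=[] right=[] parent=A
Step 3 (up): focus=A path=0 depth=1 children=['F'] left=[] right=['O', 'E', 'J', 'I'] parent=Z
Step 4 (right): focus=O path=1 depth=1 children=[] left=['A'] right=['E', 'J', 'I'] parent=Z
Step 5 (up): focus=Z path=root depth=0 children=['A', 'O', 'E', 'J', 'I'] (at root)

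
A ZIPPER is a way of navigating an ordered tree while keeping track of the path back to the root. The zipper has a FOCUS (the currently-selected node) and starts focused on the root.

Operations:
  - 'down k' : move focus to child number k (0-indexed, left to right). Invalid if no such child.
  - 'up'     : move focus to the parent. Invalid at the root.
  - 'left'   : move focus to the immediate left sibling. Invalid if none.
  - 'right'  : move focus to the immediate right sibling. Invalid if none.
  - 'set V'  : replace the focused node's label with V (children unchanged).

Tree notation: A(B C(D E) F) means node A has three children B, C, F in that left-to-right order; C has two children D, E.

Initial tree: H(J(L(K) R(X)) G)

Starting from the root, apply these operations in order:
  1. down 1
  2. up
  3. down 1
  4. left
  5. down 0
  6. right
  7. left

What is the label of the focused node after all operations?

Answer: L

Derivation:
Step 1 (down 1): focus=G path=1 depth=1 children=[] left=['J'] right=[] parent=H
Step 2 (up): focus=H path=root depth=0 children=['J', 'G'] (at root)
Step 3 (down 1): focus=G path=1 depth=1 children=[] left=['J'] right=[] parent=H
Step 4 (left): focus=J path=0 depth=1 children=['L', 'R'] left=[] right=['G'] parent=H
Step 5 (down 0): focus=L path=0/0 depth=2 children=['K'] left=[] right=['R'] parent=J
Step 6 (right): focus=R path=0/1 depth=2 children=['X'] left=['L'] right=[] parent=J
Step 7 (left): focus=L path=0/0 depth=2 children=['K'] left=[] right=['R'] parent=J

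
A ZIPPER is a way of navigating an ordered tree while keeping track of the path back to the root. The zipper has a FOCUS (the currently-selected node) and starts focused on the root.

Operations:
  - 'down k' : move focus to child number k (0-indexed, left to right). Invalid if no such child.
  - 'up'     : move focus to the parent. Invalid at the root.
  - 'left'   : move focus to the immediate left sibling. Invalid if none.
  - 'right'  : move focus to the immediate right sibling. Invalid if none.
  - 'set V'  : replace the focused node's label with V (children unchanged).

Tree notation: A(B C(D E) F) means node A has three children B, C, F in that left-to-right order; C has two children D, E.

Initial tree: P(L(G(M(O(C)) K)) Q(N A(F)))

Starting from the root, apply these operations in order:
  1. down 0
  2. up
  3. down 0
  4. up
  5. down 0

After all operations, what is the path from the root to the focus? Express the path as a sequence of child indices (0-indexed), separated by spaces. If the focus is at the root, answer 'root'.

Step 1 (down 0): focus=L path=0 depth=1 children=['G'] left=[] right=['Q'] parent=P
Step 2 (up): focus=P path=root depth=0 children=['L', 'Q'] (at root)
Step 3 (down 0): focus=L path=0 depth=1 children=['G'] left=[] right=['Q'] parent=P
Step 4 (up): focus=P path=root depth=0 children=['L', 'Q'] (at root)
Step 5 (down 0): focus=L path=0 depth=1 children=['G'] left=[] right=['Q'] parent=P

Answer: 0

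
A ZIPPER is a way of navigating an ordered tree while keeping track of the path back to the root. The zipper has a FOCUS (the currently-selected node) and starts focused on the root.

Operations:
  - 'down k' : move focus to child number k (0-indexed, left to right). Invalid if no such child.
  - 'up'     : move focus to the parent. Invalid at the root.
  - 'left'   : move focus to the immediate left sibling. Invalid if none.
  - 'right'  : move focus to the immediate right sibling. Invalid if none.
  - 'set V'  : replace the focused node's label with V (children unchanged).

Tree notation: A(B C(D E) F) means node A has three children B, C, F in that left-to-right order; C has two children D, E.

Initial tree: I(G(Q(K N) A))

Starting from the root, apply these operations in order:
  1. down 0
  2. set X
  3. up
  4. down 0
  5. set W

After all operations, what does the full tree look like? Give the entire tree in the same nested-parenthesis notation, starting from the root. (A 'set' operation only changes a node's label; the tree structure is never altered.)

Step 1 (down 0): focus=G path=0 depth=1 children=['Q', 'A'] left=[] right=[] parent=I
Step 2 (set X): focus=X path=0 depth=1 children=['Q', 'A'] left=[] right=[] parent=I
Step 3 (up): focus=I path=root depth=0 children=['X'] (at root)
Step 4 (down 0): focus=X path=0 depth=1 children=['Q', 'A'] left=[] right=[] parent=I
Step 5 (set W): focus=W path=0 depth=1 children=['Q', 'A'] left=[] right=[] parent=I

Answer: I(W(Q(K N) A))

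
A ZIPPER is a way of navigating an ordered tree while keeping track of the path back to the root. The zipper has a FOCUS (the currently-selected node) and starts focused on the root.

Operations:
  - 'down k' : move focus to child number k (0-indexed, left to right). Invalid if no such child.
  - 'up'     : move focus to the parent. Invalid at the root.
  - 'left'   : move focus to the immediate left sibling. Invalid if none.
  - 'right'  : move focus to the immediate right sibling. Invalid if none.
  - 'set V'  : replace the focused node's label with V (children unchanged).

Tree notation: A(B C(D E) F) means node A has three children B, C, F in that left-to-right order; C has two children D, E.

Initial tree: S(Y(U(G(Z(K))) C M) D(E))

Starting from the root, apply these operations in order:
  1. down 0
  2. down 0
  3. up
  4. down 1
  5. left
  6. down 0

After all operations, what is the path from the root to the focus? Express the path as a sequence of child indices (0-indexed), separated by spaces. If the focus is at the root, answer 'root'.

Step 1 (down 0): focus=Y path=0 depth=1 children=['U', 'C', 'M'] left=[] right=['D'] parent=S
Step 2 (down 0): focus=U path=0/0 depth=2 children=['G'] left=[] right=['C', 'M'] parent=Y
Step 3 (up): focus=Y path=0 depth=1 children=['U', 'C', 'M'] left=[] right=['D'] parent=S
Step 4 (down 1): focus=C path=0/1 depth=2 children=[] left=['U'] right=['M'] parent=Y
Step 5 (left): focus=U path=0/0 depth=2 children=['G'] left=[] right=['C', 'M'] parent=Y
Step 6 (down 0): focus=G path=0/0/0 depth=3 children=['Z'] left=[] right=[] parent=U

Answer: 0 0 0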